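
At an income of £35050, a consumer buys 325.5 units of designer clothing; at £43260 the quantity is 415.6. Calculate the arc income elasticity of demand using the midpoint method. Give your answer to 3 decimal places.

1.160

ΔQ = 415.6 − 325.5 = 90.1; midpoint Q̄ = (325.5 + 415.6)/2 = 370.55.
ΔI = 43260 − 35050 = 8210; midpoint Ī = (35050 + 43260)/2 = 39155.
η = (ΔQ/Q̄) ÷ (ΔI/Ī) = (90.1/370.55) ÷ (8210/39155) = 1.160.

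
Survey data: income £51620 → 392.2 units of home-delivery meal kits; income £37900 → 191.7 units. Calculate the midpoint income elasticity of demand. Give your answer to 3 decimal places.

2.240

ΔQ = 191.7 − 392.2 = -200.5; midpoint Q̄ = (392.2 + 191.7)/2 = 291.95.
ΔI = 37900 − 51620 = -13720; midpoint Ī = (51620 + 37900)/2 = 44760.
η = (ΔQ/Q̄) ÷ (ΔI/Ī) = (-200.5/291.95) ÷ (-13720/44760) = 2.240.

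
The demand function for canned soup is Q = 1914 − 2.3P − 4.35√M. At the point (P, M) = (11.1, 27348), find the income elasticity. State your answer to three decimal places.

At P = 11.1, M = 27348: Q = 1169.100.
Holding P constant, ∂Q/∂M = -4.35/(2√M) = -0.0131521.
η_M = (∂Q/∂M)·(M/Q) = -0.0131521 × (27348/1169.100) = -0.308.

-0.308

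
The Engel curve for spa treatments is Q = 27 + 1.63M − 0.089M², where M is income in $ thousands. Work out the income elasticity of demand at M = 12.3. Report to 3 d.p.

At M = 12.3: Q = 33.5842.
dQ/dM = 1.63 − 0.178M = -0.55940.
η = (dQ/dM)·(M/Q) = -0.55940 × (12.3/33.5842) = -0.205.

-0.205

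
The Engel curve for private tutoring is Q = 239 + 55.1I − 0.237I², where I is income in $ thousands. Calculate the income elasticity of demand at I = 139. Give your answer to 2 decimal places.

At I = 139: Q = 3318.8230.
dQ/dI = 55.1 − 0.474I = -10.78600.
η = (dQ/dI)·(I/Q) = -10.78600 × (139/3318.8230) = -0.45.

-0.45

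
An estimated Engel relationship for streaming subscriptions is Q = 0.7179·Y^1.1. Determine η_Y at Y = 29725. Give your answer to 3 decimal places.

For Q = A·Y^β the income elasticity is constant and equal to β.
Here β = 1.1, so η = 1.100.

1.100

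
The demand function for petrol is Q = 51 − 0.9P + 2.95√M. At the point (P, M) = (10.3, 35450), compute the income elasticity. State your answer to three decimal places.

0.465

At P = 10.3, M = 35450: Q = 597.161.
Holding P constant, ∂Q/∂M = 2.95/(2√M) = 0.00783401.
η_M = (∂Q/∂M)·(M/Q) = 0.00783401 × (35450/597.161) = 0.465.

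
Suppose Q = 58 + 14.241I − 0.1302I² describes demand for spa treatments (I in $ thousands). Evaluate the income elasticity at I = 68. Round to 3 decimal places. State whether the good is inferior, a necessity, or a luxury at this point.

-0.555 (inferior good)

At I = 68: Q = 424.3432.
dQ/dI = 14.241 − 0.2604I = -3.46620.
η = (dQ/dI)·(I/Q) = -3.46620 × (68/424.3432) = -0.555.
η < 0 ⇒ inferior good.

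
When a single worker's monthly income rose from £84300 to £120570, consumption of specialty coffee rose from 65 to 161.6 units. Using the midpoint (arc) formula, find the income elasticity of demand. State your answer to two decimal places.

2.41

ΔQ = 161.6 − 65 = 96.6; midpoint Q̄ = (65 + 161.6)/2 = 113.3.
ΔI = 120570 − 84300 = 36270; midpoint Ī = (84300 + 120570)/2 = 102435.
η = (ΔQ/Q̄) ÷ (ΔI/Ī) = (96.6/113.3) ÷ (36270/102435) = 2.41.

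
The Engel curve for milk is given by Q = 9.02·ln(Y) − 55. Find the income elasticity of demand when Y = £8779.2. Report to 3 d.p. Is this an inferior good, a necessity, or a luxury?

At Y = 8779.2: Q = 26.903.
dQ/dY = 9.02/Y = 0.00102743 at this income.
η = (dQ/dY)·(Y/Q) = 0.00102743 × (8779.2/26.903) = 0.335.
Since 0 < η < 1, the good is a necessity.

0.335 (necessity)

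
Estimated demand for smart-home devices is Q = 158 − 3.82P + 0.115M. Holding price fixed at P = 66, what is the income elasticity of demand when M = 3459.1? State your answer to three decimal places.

At P = 66, M = 3459.1: Q = 303.677.
Holding P constant, ∂Q/∂M = 0.115.
η_M = (∂Q/∂M)·(M/Q) = 0.115 × (3459.1/303.677) = 1.310.

1.310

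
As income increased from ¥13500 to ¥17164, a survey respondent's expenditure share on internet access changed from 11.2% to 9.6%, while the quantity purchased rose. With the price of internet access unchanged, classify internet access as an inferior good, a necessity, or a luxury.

Quantity rises but the budget share falls as income rises, so 0 < η < 1.

necessity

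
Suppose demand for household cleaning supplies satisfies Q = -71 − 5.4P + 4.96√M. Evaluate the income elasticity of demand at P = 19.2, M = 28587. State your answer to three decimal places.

At P = 19.2, M = 28587: Q = 663.941.
Holding P constant, ∂Q/∂M = 4.96/(2√M) = 0.0146679.
η_M = (∂Q/∂M)·(M/Q) = 0.0146679 × (28587/663.941) = 0.632.

0.632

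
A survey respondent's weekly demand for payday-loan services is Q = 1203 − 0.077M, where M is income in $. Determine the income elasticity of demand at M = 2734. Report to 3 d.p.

At M = 2734: Q = 992.482.
dQ/dM = −0.077.
η = (dQ/dM)·(M/Q) = -0.077 × (2734/992.482) = -0.212.

-0.212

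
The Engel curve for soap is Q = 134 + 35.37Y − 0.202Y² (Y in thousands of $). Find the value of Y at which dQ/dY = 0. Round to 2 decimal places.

87.55

dQ/dY = 35.37 − 0.404Y.
The good is inferior where dQ/dY < 0. Setting dQ/dY = 0 gives Y = 35.37 / 0.404 = 87.55.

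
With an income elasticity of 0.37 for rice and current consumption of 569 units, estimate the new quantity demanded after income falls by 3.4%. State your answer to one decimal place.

%ΔQ ≈ η × %ΔI = 0.37 × (-3.4%) = -1.258%.
New Q ≈ 569 × (1 − 0.01258) = 561.8.

561.8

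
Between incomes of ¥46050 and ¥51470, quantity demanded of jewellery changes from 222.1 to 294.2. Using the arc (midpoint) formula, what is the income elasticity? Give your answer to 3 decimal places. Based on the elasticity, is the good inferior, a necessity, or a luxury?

ΔQ = 294.2 − 222.1 = 72.1; midpoint Q̄ = (222.1 + 294.2)/2 = 258.15.
ΔI = 51470 − 46050 = 5420; midpoint Ī = (46050 + 51470)/2 = 48760.
η = (ΔQ/Q̄) ÷ (ΔI/Ī) = (72.1/258.15) ÷ (5420/48760) = 2.513.
η > 1 ⇒ luxury.

2.513 (luxury)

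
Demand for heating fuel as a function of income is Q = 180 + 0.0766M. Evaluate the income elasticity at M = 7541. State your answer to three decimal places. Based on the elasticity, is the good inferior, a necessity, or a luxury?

0.762 (necessity)

At M = 7541: Q = 757.641.
dQ/dM = 0.0766.
η = (dQ/dM)·(M/Q) = 0.0766 × (7541/757.641) = 0.762.
Since 0 < η < 1, the good is a necessity.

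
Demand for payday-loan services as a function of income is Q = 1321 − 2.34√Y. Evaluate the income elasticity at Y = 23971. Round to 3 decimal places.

-0.189

At Y = 23971: Q = 958.708.
dQ/dY = -2.34/(2√Y) = -0.00755688 at this income.
η = (dQ/dY)·(Y/Q) = -0.00755688 × (23971/958.708) = -0.189.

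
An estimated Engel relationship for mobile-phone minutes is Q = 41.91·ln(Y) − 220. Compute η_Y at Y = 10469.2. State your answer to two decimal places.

0.25

At Y = 10469.2: Q = 167.927.
dQ/dY = 41.91/Y = 0.00400317 at this income.
η = (dQ/dY)·(Y/Q) = 0.00400317 × (10469.2/167.927) = 0.25.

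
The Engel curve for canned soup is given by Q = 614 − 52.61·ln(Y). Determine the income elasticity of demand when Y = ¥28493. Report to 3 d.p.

At Y = 28493: Q = 74.357.
dQ/dY = -52.61/Y = -0.00184642 at this income.
η = (dQ/dY)·(Y/Q) = -0.00184642 × (28493/74.357) = -0.708.

-0.708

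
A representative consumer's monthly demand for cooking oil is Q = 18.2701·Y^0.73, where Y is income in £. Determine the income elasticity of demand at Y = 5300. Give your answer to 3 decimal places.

For Q = A·Y^β the income elasticity is constant and equal to β.
Here β = 0.73, so η = 0.730.

0.730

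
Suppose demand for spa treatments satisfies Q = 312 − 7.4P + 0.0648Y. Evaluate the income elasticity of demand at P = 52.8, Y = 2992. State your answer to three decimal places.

1.684

At P = 52.8, Y = 2992: Q = 115.162.
Holding P constant, ∂Q/∂Y = 0.0648.
η_Y = (∂Q/∂Y)·(Y/Q) = 0.0648 × (2992/115.162) = 1.684.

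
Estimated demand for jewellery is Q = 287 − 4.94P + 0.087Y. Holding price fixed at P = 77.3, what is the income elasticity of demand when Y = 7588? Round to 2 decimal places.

1.17

At P = 77.3, Y = 7588: Q = 565.294.
Holding P constant, ∂Q/∂Y = 0.087.
η_Y = (∂Q/∂Y)·(Y/Q) = 0.087 × (7588/565.294) = 1.17.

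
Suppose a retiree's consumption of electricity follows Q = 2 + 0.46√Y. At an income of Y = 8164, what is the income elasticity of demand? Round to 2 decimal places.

At Y = 8164: Q = 43.563.
dQ/dY = 0.46/(2√Y) = 0.00254552 at this income.
η = (dQ/dY)·(Y/Q) = 0.00254552 × (8164/43.563) = 0.48.

0.48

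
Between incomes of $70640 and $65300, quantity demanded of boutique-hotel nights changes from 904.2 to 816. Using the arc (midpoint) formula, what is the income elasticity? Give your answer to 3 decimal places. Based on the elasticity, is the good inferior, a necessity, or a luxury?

ΔQ = 816 − 904.2 = -88.2; midpoint Q̄ = (904.2 + 816)/2 = 860.1.
ΔI = 65300 − 70640 = -5340; midpoint Ī = (70640 + 65300)/2 = 67970.
η = (ΔQ/Q̄) ÷ (ΔI/Ī) = (-88.2/860.1) ÷ (-5340/67970) = 1.305.
η > 1 ⇒ luxury.

1.305 (luxury)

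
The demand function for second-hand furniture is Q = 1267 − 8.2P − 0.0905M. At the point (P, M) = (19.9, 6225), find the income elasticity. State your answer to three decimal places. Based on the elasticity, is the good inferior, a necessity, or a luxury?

-1.042 (inferior good)

At P = 19.9, M = 6225: Q = 540.458.
Holding P constant, ∂Q/∂M = −0.0905.
η_M = (∂Q/∂M)·(M/Q) = -0.0905 × (6225/540.458) = -1.042.
Since η < 0, this is an inferior good.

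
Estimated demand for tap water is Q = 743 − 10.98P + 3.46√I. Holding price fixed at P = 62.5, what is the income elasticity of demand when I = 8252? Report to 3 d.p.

0.424

At P = 62.5, I = 8252: Q = 371.058.
Holding P constant, ∂Q/∂I = 3.46/(2√I) = 0.0190444.
η_I = (∂Q/∂I)·(I/Q) = 0.0190444 × (8252/371.058) = 0.424.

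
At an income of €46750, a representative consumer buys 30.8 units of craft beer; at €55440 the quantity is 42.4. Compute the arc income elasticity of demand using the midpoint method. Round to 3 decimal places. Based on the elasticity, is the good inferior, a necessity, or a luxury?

ΔQ = 42.4 − 30.8 = 11.6; midpoint Q̄ = (30.8 + 42.4)/2 = 36.6.
ΔI = 55440 − 46750 = 8690; midpoint Ī = (46750 + 55440)/2 = 51095.
η = (ΔQ/Q̄) ÷ (ΔI/Ī) = (11.6/36.6) ÷ (8690/51095) = 1.864.
η > 1 ⇒ luxury.

1.864 (luxury)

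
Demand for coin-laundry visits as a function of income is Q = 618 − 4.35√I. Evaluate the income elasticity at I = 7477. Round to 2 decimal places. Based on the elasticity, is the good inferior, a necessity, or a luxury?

At I = 7477: Q = 241.857.
dQ/dI = -4.35/(2√I) = -0.0251533 at this income.
η = (dQ/dI)·(I/Q) = -0.0251533 × (7477/241.857) = -0.78.
Since η < 0, the good is an inferior good.

-0.78 (inferior good)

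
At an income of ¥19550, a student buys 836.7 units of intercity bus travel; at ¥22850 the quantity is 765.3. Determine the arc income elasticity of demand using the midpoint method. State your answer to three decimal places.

ΔQ = 765.3 − 836.7 = -71.4; midpoint Q̄ = (836.7 + 765.3)/2 = 801.
ΔI = 22850 − 19550 = 3300; midpoint Ī = (19550 + 22850)/2 = 21200.
η = (ΔQ/Q̄) ÷ (ΔI/Ī) = (-71.4/801) ÷ (3300/21200) = -0.573.

-0.573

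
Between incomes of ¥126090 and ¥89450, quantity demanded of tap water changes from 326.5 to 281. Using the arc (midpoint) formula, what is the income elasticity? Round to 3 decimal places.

ΔQ = 281 − 326.5 = -45.5; midpoint Q̄ = (326.5 + 281)/2 = 303.75.
ΔI = 89450 − 126090 = -36640; midpoint Ī = (126090 + 89450)/2 = 107770.
η = (ΔQ/Q̄) ÷ (ΔI/Ī) = (-45.5/303.75) ÷ (-36640/107770) = 0.441.

0.441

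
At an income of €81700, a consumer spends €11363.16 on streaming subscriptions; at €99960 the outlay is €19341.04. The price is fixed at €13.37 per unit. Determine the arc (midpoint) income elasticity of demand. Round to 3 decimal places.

2.585

With a constant price, Q₁ = 11363.16/13.37 = 849.900 and Q₂ = 19341.04/13.37 = 1446.600 (equivalently, work directly with expenditure since P cancels).
Midpoint %ΔQ = (19341.04 − 11363.16)/15352.10 = 0.51966; midpoint %ΔI = (99960 − 81700)/90830 = 0.20103.
η = 0.51966 / 0.20103 = 2.585.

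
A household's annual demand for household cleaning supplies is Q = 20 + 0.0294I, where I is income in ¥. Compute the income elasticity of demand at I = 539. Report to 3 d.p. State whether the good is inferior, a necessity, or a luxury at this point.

0.442 (necessity)

At I = 539: Q = 35.847.
dQ/dI = 0.0294.
η = (dQ/dI)·(I/Q) = 0.0294 × (539/35.847) = 0.442.
Since 0 < η < 1, the good is a necessity.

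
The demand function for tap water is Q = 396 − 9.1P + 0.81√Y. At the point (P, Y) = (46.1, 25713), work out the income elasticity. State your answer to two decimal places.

0.61

At P = 46.1, Y = 25713: Q = 106.376.
Holding P constant, ∂Q/∂Y = 0.81/(2√Y) = 0.00252568.
η_Y = (∂Q/∂Y)·(Y/Q) = 0.00252568 × (25713/106.376) = 0.61.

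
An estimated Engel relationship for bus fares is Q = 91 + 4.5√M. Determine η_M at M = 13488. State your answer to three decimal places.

0.426

At M = 13488: Q = 613.620.
dQ/dM = 4.5/(2√M) = 0.0193735 at this income.
η = (dQ/dM)·(M/Q) = 0.0193735 × (13488/613.620) = 0.426.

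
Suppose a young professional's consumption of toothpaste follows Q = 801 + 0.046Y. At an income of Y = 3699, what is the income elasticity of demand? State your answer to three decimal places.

0.175

At Y = 3699: Q = 971.154.
dQ/dY = 0.046.
η = (dQ/dY)·(Y/Q) = 0.046 × (3699/971.154) = 0.175.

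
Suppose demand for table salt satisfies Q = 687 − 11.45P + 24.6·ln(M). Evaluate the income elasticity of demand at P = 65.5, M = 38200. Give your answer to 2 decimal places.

At P = 65.5, M = 38200: Q = 196.570.
Holding P constant, ∂Q/∂M = 24.6/M = 0.000643979.
η_M = (∂Q/∂M)·(M/Q) = 0.000643979 × (38200/196.570) = 0.13.

0.13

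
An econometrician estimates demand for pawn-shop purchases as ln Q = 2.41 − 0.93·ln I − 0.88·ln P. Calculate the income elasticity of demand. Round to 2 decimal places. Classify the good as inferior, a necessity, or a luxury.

-0.93 (inferior good)

In a log-linear demand, the coefficient on ln I is the income elasticity.
So η = -0.93.
η < 0 ⇒ inferior good.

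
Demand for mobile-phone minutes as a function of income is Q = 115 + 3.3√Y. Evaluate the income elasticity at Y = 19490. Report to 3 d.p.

0.400

At Y = 19490: Q = 575.702.
dQ/dY = 3.3/(2√Y) = 0.0118189 at this income.
η = (dQ/dY)·(Y/Q) = 0.0118189 × (19490/575.702) = 0.400.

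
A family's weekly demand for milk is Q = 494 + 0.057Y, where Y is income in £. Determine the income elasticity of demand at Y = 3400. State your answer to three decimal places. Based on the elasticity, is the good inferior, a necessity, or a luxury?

At Y = 3400: Q = 687.800.
dQ/dY = 0.057.
η = (dQ/dY)·(Y/Q) = 0.057 × (3400/687.800) = 0.282.
Since 0 < η < 1, the good is a necessity.

0.282 (necessity)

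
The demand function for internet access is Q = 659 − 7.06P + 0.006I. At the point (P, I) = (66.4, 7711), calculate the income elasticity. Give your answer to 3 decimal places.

At P = 66.4, I = 7711: Q = 236.482.
Holding P constant, ∂Q/∂I = 0.006.
η_I = (∂Q/∂I)·(I/Q) = 0.006 × (7711/236.482) = 0.196.

0.196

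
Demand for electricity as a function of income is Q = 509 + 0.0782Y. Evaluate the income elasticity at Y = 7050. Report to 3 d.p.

0.520

At Y = 7050: Q = 1060.310.
dQ/dY = 0.0782.
η = (dQ/dY)·(Y/Q) = 0.0782 × (7050/1060.310) = 0.520.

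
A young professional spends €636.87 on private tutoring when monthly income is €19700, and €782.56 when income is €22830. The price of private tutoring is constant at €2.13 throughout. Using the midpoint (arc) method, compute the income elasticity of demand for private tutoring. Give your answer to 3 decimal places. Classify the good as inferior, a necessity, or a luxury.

1.395 (luxury)

With a constant price, Q₁ = 636.87/2.13 = 299.000 and Q₂ = 782.56/2.13 = 367.399 (equivalently, work directly with expenditure since P cancels).
Midpoint %ΔQ = (782.56 − 636.87)/709.71 = 0.20528; midpoint %ΔI = (22830 − 19700)/21265 = 0.14719.
η = 0.20528 / 0.14719 = 1.395.
η > 1 ⇒ luxury.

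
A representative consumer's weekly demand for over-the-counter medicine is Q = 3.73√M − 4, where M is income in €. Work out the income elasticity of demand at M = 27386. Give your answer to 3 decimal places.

0.503

At M = 27386: Q = 613.267.
dQ/dM = 3.73/(2√M) = 0.0112698 at this income.
η = (dQ/dM)·(M/Q) = 0.0112698 × (27386/613.267) = 0.503.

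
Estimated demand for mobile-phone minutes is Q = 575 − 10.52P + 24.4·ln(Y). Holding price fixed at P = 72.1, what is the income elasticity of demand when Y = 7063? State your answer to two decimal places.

0.74

At P = 72.1, Y = 7063: Q = 32.756.
Holding P constant, ∂Q/∂Y = 24.4/Y = 0.00345462.
η_Y = (∂Q/∂Y)·(Y/Q) = 0.00345462 × (7063/32.756) = 0.74.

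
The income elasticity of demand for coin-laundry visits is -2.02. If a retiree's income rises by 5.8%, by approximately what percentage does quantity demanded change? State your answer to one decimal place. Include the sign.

-11.7%

%ΔQ ≈ η × %ΔI = -2.02 × 5.8% = -11.7%.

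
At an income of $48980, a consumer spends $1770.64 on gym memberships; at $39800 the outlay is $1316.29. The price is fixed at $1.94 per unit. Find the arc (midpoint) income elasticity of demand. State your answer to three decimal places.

1.423

With a constant price, Q₁ = 1770.64/1.94 = 912.701 and Q₂ = 1316.29/1.94 = 678.500 (equivalently, work directly with expenditure since P cancels).
Midpoint %ΔQ = (1316.29 − 1770.64)/1543.47 = -0.29437; midpoint %ΔI = (39800 − 48980)/44390 = -0.20680.
η = -0.29437 / -0.20680 = 1.423.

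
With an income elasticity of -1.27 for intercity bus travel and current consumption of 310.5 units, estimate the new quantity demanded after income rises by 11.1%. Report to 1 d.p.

266.7

%ΔQ ≈ η × %ΔI = -1.27 × 11.1% = -14.097%.
New Q ≈ 310.5 × (1 − 0.14097) = 266.7.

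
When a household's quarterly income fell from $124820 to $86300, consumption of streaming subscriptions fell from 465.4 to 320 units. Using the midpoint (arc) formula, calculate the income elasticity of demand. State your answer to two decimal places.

1.01

ΔQ = 320 − 465.4 = -145.4; midpoint Q̄ = (465.4 + 320)/2 = 392.7.
ΔI = 86300 − 124820 = -38520; midpoint Ī = (124820 + 86300)/2 = 105560.
η = (ΔQ/Q̄) ÷ (ΔI/Ī) = (-145.4/392.7) ÷ (-38520/105560) = 1.01.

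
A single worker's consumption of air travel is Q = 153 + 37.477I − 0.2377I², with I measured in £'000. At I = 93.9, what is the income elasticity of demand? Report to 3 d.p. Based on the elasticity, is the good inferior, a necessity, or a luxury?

-0.427 (inferior good)

At I = 93.9: Q = 1576.2395.
dQ/dI = 37.477 − 0.4754I = -7.16306.
η = (dQ/dI)·(I/Q) = -7.16306 × (93.9/1576.2395) = -0.427.
η < 0 ⇒ inferior good.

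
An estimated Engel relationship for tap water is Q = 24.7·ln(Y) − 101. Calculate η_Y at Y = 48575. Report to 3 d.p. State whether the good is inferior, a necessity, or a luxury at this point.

0.149 (necessity)

At Y = 48575: Q = 165.534.
dQ/dY = 24.7/Y = 0.000508492 at this income.
η = (dQ/dY)·(Y/Q) = 0.000508492 × (48575/165.534) = 0.149.
Since 0 < η < 1, the good is a necessity.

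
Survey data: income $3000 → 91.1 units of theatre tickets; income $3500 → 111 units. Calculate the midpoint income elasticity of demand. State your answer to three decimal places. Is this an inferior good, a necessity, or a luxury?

ΔQ = 111 − 91.1 = 19.9; midpoint Q̄ = (91.1 + 111)/2 = 101.05.
ΔI = 3500 − 3000 = 500; midpoint Ī = (3000 + 3500)/2 = 3250.
η = (ΔQ/Q̄) ÷ (ΔI/Ī) = (19.9/101.05) ÷ (500/3250) = 1.280.
η > 1 ⇒ luxury.

1.280 (luxury)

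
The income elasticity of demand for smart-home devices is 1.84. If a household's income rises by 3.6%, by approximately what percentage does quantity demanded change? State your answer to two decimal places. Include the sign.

%ΔQ ≈ η × %ΔI = 1.84 × 3.6% = 6.62%.

6.62%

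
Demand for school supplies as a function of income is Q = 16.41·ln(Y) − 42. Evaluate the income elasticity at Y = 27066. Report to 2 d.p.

0.13

At Y = 27066: Q = 125.481.
dQ/dY = 16.41/Y = 0.000606296 at this income.
η = (dQ/dY)·(Y/Q) = 0.000606296 × (27066/125.481) = 0.13.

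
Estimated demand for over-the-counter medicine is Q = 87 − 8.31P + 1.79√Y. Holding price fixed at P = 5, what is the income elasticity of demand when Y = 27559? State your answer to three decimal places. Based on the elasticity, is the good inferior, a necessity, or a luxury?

At P = 5, Y = 27559: Q = 342.606.
Holding P constant, ∂Q/∂Y = 1.79/(2√Y) = 0.00539127.
η_Y = (∂Q/∂Y)·(Y/Q) = 0.00539127 × (27559/342.606) = 0.434.
Since 0 < η < 1, this is a necessity.

0.434 (necessity)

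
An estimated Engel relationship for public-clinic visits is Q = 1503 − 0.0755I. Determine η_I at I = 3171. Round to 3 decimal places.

-0.189

At I = 3171: Q = 1263.590.
dQ/dI = −0.0755.
η = (dQ/dI)·(I/Q) = -0.0755 × (3171/1263.590) = -0.189.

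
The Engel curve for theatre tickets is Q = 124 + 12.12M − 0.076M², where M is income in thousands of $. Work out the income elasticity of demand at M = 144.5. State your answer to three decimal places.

-4.932

At M = 144.5: Q = 288.4410.
dQ/dM = 12.12 − 0.152M = -9.84400.
η = (dQ/dM)·(M/Q) = -9.84400 × (144.5/288.4410) = -4.932.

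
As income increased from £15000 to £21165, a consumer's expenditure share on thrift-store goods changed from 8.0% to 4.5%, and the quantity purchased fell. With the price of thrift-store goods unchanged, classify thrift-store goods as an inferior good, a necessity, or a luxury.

Quantity demanded falls as income rises, so η < 0.

inferior good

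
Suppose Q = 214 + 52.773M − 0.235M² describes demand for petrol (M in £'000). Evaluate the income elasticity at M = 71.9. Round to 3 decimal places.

At M = 71.9: Q = 2793.5204.
dQ/dM = 52.773 − 0.47M = 18.98000.
η = (dQ/dM)·(M/Q) = 18.98000 × (71.9/2793.5204) = 0.489.

0.489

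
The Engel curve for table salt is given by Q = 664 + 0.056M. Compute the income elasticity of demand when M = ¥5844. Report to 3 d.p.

At M = 5844: Q = 991.264.
dQ/dM = 0.056.
η = (dQ/dM)·(M/Q) = 0.056 × (5844/991.264) = 0.330.

0.330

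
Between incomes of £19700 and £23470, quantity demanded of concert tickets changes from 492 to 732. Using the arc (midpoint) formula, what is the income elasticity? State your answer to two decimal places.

2.25

ΔQ = 732 − 492 = 240; midpoint Q̄ = (492 + 732)/2 = 612.
ΔI = 23470 − 19700 = 3770; midpoint Ī = (19700 + 23470)/2 = 21585.
η = (ΔQ/Q̄) ÷ (ΔI/Ī) = (240/612) ÷ (3770/21585) = 2.25.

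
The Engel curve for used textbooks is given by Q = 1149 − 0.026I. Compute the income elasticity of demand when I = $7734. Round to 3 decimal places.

At I = 7734: Q = 947.916.
dQ/dI = −0.026.
η = (dQ/dI)·(I/Q) = -0.026 × (7734/947.916) = -0.212.

-0.212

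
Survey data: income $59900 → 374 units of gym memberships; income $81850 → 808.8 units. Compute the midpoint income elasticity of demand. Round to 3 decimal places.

2.374

ΔQ = 808.8 − 374 = 434.8; midpoint Q̄ = (374 + 808.8)/2 = 591.4.
ΔI = 81850 − 59900 = 21950; midpoint Ī = (59900 + 81850)/2 = 70875.
η = (ΔQ/Q̄) ÷ (ΔI/Ī) = (434.8/591.4) ÷ (21950/70875) = 2.374.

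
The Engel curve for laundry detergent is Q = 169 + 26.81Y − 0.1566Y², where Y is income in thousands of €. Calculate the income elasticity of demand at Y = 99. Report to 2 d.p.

-0.32

At Y = 99: Q = 1288.3534.
dQ/dY = 26.81 − 0.3132Y = -4.19680.
η = (dQ/dY)·(Y/Q) = -4.19680 × (99/1288.3534) = -0.32.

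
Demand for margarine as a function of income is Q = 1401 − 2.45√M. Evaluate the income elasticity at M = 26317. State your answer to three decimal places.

-0.198

At M = 26317: Q = 1003.548.
dQ/dM = -2.45/(2√M) = -0.00755123 at this income.
η = (dQ/dM)·(M/Q) = -0.00755123 × (26317/1003.548) = -0.198.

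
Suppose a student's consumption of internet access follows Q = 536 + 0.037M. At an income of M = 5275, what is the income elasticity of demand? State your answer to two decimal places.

At M = 5275: Q = 731.175.
dQ/dM = 0.037.
η = (dQ/dM)·(M/Q) = 0.037 × (5275/731.175) = 0.27.

0.27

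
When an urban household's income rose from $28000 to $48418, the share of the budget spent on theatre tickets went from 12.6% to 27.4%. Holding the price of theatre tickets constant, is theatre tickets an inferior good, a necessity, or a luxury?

luxury

The budget share rises as income rises, so η > 1.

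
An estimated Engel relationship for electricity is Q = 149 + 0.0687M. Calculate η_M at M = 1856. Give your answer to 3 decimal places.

At M = 1856: Q = 276.507.
dQ/dM = 0.0687.
η = (dQ/dM)·(M/Q) = 0.0687 × (1856/276.507) = 0.461.

0.461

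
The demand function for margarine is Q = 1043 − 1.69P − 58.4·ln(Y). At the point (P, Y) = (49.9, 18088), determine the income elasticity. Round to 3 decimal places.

At P = 49.9, Y = 18088: Q = 386.174.
Holding P constant, ∂Q/∂Y = -58.4/Y = -0.00322866.
η_Y = (∂Q/∂Y)·(Y/Q) = -0.00322866 × (18088/386.174) = -0.151.

-0.151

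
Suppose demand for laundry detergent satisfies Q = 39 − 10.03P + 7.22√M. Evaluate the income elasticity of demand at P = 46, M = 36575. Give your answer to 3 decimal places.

At P = 46, M = 36575: Q = 958.416.
Holding P constant, ∂Q/∂M = 7.22/(2√M) = 0.0188762.
η_M = (∂Q/∂M)·(M/Q) = 0.0188762 × (36575/958.416) = 0.720.

0.720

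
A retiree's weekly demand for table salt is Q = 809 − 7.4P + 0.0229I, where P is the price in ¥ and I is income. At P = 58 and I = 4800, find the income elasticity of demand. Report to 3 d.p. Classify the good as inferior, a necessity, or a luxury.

0.224 (necessity)

At P = 58, I = 4800: Q = 489.720.
Holding P constant, ∂Q/∂I = 0.0229.
η_I = (∂Q/∂I)·(I/Q) = 0.0229 × (4800/489.720) = 0.224.
Since 0 < η < 1, this is a necessity.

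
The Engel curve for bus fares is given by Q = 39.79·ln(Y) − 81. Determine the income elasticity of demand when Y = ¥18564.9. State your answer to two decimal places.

At Y = 18564.9: Q = 310.097.
dQ/dY = 39.79/Y = 0.00214329 at this income.
η = (dQ/dY)·(Y/Q) = 0.00214329 × (18564.9/310.097) = 0.13.

0.13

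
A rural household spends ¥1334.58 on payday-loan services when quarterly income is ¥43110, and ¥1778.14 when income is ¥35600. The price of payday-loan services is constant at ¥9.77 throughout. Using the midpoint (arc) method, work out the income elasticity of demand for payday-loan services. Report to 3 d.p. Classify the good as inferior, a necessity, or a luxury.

With a constant price, Q₁ = 1334.58/9.77 = 136.600 and Q₂ = 1778.14/9.77 = 182.000 (equivalently, work directly with expenditure since P cancels).
Midpoint %ΔQ = (1778.14 − 1334.58)/1556.36 = 0.28500; midpoint %ΔI = (35600 − 43110)/39355 = -0.19083.
η = 0.28500 / -0.19083 = -1.493.
η < 0 ⇒ inferior good.

-1.493 (inferior good)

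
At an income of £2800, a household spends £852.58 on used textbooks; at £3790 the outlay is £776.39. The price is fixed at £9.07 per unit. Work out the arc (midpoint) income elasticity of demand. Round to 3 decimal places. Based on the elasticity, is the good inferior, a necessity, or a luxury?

-0.311 (inferior good)

With a constant price, Q₁ = 852.58/9.07 = 94.000 and Q₂ = 776.39/9.07 = 85.600 (equivalently, work directly with expenditure since P cancels).
Midpoint %ΔQ = (776.39 − 852.58)/814.49 = -0.09354; midpoint %ΔI = (3790 − 2800)/3295 = 0.30046.
η = -0.09354 / 0.30046 = -0.311.
η < 0 ⇒ inferior good.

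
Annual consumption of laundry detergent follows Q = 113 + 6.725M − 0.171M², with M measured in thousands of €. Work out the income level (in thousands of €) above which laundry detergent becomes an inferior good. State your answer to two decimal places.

19.66

dQ/dM = 6.725 − 0.342M.
The good is inferior where dQ/dM < 0. Setting dQ/dM = 0 gives M = 6.725 / 0.342 = 19.66.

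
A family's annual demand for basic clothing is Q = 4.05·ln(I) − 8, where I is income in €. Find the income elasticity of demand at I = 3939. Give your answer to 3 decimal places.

0.159

At I = 3939: Q = 25.529.
dQ/dI = 4.05/I = 0.00102818 at this income.
η = (dQ/dI)·(I/Q) = 0.00102818 × (3939/25.529) = 0.159.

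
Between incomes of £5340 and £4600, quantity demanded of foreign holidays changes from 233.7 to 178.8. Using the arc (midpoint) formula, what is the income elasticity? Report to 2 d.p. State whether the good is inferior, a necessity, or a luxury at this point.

ΔQ = 178.8 − 233.7 = -54.9; midpoint Q̄ = (233.7 + 178.8)/2 = 206.25.
ΔI = 4600 − 5340 = -740; midpoint Ī = (5340 + 4600)/2 = 4970.
η = (ΔQ/Q̄) ÷ (ΔI/Ī) = (-54.9/206.25) ÷ (-740/4970) = 1.79.
η > 1 ⇒ luxury.

1.79 (luxury)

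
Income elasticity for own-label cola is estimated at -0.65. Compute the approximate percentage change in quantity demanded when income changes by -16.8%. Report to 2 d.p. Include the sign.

%ΔQ ≈ η × %ΔI = -0.65 × (-16.8%) = 10.92%.

10.92%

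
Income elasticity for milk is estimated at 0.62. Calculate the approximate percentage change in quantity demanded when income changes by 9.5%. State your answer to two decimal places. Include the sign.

5.89%

%ΔQ ≈ η × %ΔI = 0.62 × 9.5% = 5.89%.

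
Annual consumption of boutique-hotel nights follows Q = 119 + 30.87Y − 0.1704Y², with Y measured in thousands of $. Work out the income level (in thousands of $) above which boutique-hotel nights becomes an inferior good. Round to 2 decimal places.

90.58

dQ/dY = 30.87 − 0.3408Y.
The good is inferior where dQ/dY < 0. Setting dQ/dY = 0 gives Y = 30.87 / 0.3408 = 90.58.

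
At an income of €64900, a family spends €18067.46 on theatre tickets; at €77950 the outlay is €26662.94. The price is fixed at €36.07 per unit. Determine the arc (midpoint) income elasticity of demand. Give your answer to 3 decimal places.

2.103

With a constant price, Q₁ = 18067.46/36.07 = 500.900 and Q₂ = 26662.94/36.07 = 739.200 (equivalently, work directly with expenditure since P cancels).
Midpoint %ΔQ = (26662.94 − 18067.46)/22365.20 = 0.38432; midpoint %ΔI = (77950 − 64900)/71425 = 0.18271.
η = 0.38432 / 0.18271 = 2.103.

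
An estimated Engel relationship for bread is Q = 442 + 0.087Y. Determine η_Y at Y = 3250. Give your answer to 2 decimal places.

At Y = 3250: Q = 724.750.
dQ/dY = 0.087.
η = (dQ/dY)·(Y/Q) = 0.087 × (3250/724.750) = 0.39.

0.39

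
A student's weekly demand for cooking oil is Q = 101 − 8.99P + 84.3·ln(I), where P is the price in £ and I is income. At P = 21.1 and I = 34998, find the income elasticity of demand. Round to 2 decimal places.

0.11

At P = 21.1, I = 34998: Q = 793.346.
Holding P constant, ∂Q/∂I = 84.3/I = 0.00240871.
η_I = (∂Q/∂I)·(I/Q) = 0.00240871 × (34998/793.346) = 0.11.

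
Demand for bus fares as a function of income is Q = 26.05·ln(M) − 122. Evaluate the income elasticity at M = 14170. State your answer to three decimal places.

0.205

At M = 14170: Q = 127.009.
dQ/dM = 26.05/M = 0.00183839 at this income.
η = (dQ/dM)·(M/Q) = 0.00183839 × (14170/127.009) = 0.205.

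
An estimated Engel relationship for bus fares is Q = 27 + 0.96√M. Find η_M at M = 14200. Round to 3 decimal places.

0.405

At M = 14200: Q = 141.397.
dQ/dM = 0.96/(2√M) = 0.00402807 at this income.
η = (dQ/dM)·(M/Q) = 0.00402807 × (14200/141.397) = 0.405.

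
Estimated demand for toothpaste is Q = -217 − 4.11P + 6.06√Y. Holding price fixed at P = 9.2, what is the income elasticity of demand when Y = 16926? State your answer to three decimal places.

At P = 9.2, Y = 16926: Q = 533.594.
Holding P constant, ∂Q/∂Y = 6.06/(2√Y) = 0.0232898.
η_Y = (∂Q/∂Y)·(Y/Q) = 0.0232898 × (16926/533.594) = 0.739.

0.739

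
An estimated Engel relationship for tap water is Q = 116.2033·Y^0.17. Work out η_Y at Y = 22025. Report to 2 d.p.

0.17

For Q = A·Y^β the income elasticity is constant and equal to β.
Here β = 0.17, so η = 0.17.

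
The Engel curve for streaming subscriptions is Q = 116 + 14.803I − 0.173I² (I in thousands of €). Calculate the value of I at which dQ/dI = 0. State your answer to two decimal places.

dQ/dI = 14.803 − 0.346I.
The good is inferior where dQ/dI < 0. Setting dQ/dI = 0 gives I = 14.803 / 0.346 = 42.78.

42.78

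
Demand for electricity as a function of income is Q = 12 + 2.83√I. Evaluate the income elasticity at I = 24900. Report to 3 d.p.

0.487

At I = 24900: Q = 458.566.
dQ/dI = 2.83/(2√I) = 0.0089672 at this income.
η = (dQ/dI)·(I/Q) = 0.0089672 × (24900/458.566) = 0.487.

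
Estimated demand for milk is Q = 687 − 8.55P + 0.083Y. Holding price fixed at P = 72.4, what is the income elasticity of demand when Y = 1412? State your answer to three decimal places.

0.633

At P = 72.4, Y = 1412: Q = 185.176.
Holding P constant, ∂Q/∂Y = 0.083.
η_Y = (∂Q/∂Y)·(Y/Q) = 0.083 × (1412/185.176) = 0.633.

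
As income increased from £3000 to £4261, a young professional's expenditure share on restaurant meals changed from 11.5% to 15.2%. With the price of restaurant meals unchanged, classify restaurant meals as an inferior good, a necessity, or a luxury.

luxury

The budget share rises as income rises, so η > 1.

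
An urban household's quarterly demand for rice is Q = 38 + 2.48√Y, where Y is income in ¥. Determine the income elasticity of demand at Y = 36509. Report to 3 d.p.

0.463

At Y = 36509: Q = 511.862.
dQ/dY = 2.48/(2√Y) = 0.00648966 at this income.
η = (dQ/dY)·(Y/Q) = 0.00648966 × (36509/511.862) = 0.463.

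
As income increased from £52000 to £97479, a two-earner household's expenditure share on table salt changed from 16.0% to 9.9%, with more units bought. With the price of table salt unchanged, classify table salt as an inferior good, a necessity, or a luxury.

necessity

Quantity rises but the budget share falls as income rises, so 0 < η < 1.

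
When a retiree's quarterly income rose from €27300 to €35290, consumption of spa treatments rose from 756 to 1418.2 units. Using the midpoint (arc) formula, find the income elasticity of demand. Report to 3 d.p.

2.386

ΔQ = 1418.2 − 756 = 662.2; midpoint Q̄ = (756 + 1418.2)/2 = 1087.1.
ΔI = 35290 − 27300 = 7990; midpoint Ī = (27300 + 35290)/2 = 31295.
η = (ΔQ/Q̄) ÷ (ΔI/Ī) = (662.2/1087.1) ÷ (7990/31295) = 2.386.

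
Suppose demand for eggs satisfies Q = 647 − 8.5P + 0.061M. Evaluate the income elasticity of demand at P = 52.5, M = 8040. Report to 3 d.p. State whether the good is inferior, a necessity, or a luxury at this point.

At P = 52.5, M = 8040: Q = 691.190.
Holding P constant, ∂Q/∂M = 0.061.
η_M = (∂Q/∂M)·(M/Q) = 0.061 × (8040/691.190) = 0.710.
Since 0 < η < 1, this is a necessity.

0.710 (necessity)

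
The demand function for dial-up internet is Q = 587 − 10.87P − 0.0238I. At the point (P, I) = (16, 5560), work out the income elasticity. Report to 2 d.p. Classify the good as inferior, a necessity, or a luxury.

At P = 16, I = 5560: Q = 280.752.
Holding P constant, ∂Q/∂I = −0.0238.
η_I = (∂Q/∂I)·(I/Q) = -0.0238 × (5560/280.752) = -0.47.
Since η < 0, this is an inferior good.

-0.47 (inferior good)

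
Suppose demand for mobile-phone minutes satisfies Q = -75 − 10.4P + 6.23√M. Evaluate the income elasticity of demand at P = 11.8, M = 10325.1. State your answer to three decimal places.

0.727

At P = 11.8, M = 10325.1: Q = 435.326.
Holding P constant, ∂Q/∂M = 6.23/(2√M) = 0.0306557.
η_M = (∂Q/∂M)·(M/Q) = 0.0306557 × (10325.1/435.326) = 0.727.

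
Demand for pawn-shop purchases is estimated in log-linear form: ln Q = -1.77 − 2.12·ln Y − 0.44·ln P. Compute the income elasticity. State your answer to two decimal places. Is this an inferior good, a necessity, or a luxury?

In a log-linear demand, the coefficient on ln Y is the income elasticity.
So η = -2.12.
η < 0 ⇒ inferior good.

-2.12 (inferior good)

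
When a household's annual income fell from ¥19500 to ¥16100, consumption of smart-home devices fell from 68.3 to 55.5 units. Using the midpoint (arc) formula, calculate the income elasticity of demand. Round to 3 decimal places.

ΔQ = 55.5 − 68.3 = -12.8; midpoint Q̄ = (68.3 + 55.5)/2 = 61.9.
ΔI = 16100 − 19500 = -3400; midpoint Ī = (19500 + 16100)/2 = 17800.
η = (ΔQ/Q̄) ÷ (ΔI/Ī) = (-12.8/61.9) ÷ (-3400/17800) = 1.083.

1.083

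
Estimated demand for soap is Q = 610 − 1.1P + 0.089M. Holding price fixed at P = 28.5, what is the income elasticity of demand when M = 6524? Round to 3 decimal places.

0.501

At P = 28.5, M = 6524: Q = 1159.286.
Holding P constant, ∂Q/∂M = 0.089.
η_M = (∂Q/∂M)·(M/Q) = 0.089 × (6524/1159.286) = 0.501.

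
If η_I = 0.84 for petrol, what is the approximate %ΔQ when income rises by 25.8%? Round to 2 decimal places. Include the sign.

%ΔQ ≈ η × %ΔI = 0.84 × 25.8% = 21.67%.

21.67%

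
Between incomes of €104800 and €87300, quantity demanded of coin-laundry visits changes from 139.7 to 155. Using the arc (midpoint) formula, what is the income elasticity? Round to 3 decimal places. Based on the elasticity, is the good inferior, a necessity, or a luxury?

-0.570 (inferior good)

ΔQ = 155 − 139.7 = 15.3; midpoint Q̄ = (139.7 + 155)/2 = 147.35.
ΔI = 87300 − 104800 = -17500; midpoint Ī = (104800 + 87300)/2 = 96050.
η = (ΔQ/Q̄) ÷ (ΔI/Ī) = (15.3/147.35) ÷ (-17500/96050) = -0.570.
η < 0 ⇒ inferior good.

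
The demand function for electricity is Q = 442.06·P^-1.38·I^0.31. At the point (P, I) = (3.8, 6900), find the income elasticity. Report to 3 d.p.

For a multiplicative demand Q = A·P^α·I^β, the income elasticity is β everywhere.
Here β = 0.31, so η = 0.310.

0.310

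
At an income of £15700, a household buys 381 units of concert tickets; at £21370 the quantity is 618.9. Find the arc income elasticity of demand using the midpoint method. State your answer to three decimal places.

1.556

ΔQ = 618.9 − 381 = 237.9; midpoint Q̄ = (381 + 618.9)/2 = 499.95.
ΔI = 21370 − 15700 = 5670; midpoint Ī = (15700 + 21370)/2 = 18535.
η = (ΔQ/Q̄) ÷ (ΔI/Ī) = (237.9/499.95) ÷ (5670/18535) = 1.556.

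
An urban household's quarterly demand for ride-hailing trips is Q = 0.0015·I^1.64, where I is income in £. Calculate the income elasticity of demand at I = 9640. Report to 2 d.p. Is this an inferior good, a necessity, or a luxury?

1.64 (luxury)

For Q = A·I^β the income elasticity is constant and equal to β.
Here β = 1.64, so η = 1.64.
Since η > 1, the good is a luxury.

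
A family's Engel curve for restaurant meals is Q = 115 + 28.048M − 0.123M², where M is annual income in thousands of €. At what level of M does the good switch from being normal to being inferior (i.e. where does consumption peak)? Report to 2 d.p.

114.02

dQ/dM = 28.048 − 0.246M.
The good is inferior where dQ/dM < 0. Setting dQ/dM = 0 gives M = 28.048 / 0.246 = 114.02.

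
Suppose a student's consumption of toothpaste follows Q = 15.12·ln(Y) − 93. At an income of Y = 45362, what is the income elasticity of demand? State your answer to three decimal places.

0.219

At Y = 45362: Q = 69.123.
dQ/dY = 15.12/Y = 0.000333319 at this income.
η = (dQ/dY)·(Y/Q) = 0.000333319 × (45362/69.123) = 0.219.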